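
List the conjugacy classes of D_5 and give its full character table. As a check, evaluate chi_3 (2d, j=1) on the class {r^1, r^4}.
Conjugacy classes: {e} of size 1, {r^1, r^4} of size 2, {r^2, r^3} of size 2, {s, sr, ..., sr^4} of size 5.
Character table:
  irrep \ class              {e} (size 1)  {r^1, r^4} (size 2)  {r^2, r^3} (size 2)  {s, sr, ..., sr^4} (size 5)
  chi_1 (triv)               1             1                    1                    1                          
  chi_2 (sign: r->1, s->-1)  1             1                    1                    -1                         
  chi_3 (2d, j=1)            2             -1/2 + sqrt(5)/2     -sqrt(5)/2 - 1/2     0                          
  chi_4 (2d, j=2)            2             -sqrt(5)/2 - 1/2     -1/2 + sqrt(5)/2     0                          

Spot check: chi_3 (2d, j=1) on {r^1, r^4} = -1/2 + sqrt(5)/2.

Explanation: D_5 has order 2*5 = 10 with 4 conjugacy classes, hence 4 irreducibles. Sum of squared dims 1 + 1 + 4 + 4 = 10 = |G|. Linear characters come from the abelianisation; the 2-dimensional irreps have character r^k -> 2*cos(2*pi*j*k/5), reflections -> 0.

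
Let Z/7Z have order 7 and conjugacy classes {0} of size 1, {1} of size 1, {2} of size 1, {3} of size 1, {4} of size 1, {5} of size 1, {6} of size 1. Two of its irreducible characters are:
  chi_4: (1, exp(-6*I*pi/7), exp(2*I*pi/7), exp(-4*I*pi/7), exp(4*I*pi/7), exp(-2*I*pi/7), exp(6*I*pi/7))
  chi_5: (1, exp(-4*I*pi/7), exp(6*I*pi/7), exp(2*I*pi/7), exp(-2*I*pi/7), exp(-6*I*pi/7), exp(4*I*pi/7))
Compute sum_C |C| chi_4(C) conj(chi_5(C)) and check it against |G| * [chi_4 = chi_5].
Sum = 0; so <chi_4, chi_5> = 0 (distinct irreducibles are orthogonal).

Why: Compute term by term over conjugacy classes (|C| * chi_4(C) * conj(chi_5(C))):
  1*(1)*conj(1) + 1*(exp(-6*I*pi/7))*conj(exp(-4*I*pi/7)) + 1*(exp(2*I*pi/7))*conj(exp(6*I*pi/7)) + 1*(exp(-4*I*pi/7))*conj(exp(2*I*pi/7)) + 1*(exp(4*I*pi/7))*conj(exp(-2*I*pi/7)) + 1*(exp(-2*I*pi/7))*conj(exp(-6*I*pi/7)) + 1*(exp(6*I*pi/7))*conj(exp(4*I*pi/7))
  = (1) + (exp(-2*I*pi/7)) + (exp(-4*I*pi/7)) + (exp(-6*I*pi/7)) + (exp(6*I*pi/7)) + (exp(4*I*pi/7)) + (exp(2*I*pi/7))
  = 0.
(Exp terms are combined using exp(i*s)*conj(exp(i*t)) = exp(i*(s-t)), and sums of them are collapsed using the identity that for every m > 1 the m distinct m-th roots of unity sum to 0, e.g. 1 + exp(2*I*pi/3) + exp(-2*I*pi/3) = 0.)
Dividing by |G| = 7 gives 0/7 = 0, matching the row-orthogonality relation <chi_4, chi_5> = [chi_4 = chi_5].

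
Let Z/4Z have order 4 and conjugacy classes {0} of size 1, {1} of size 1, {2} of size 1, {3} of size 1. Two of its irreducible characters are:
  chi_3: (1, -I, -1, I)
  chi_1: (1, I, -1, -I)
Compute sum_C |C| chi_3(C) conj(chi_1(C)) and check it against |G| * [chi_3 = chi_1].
Sum = 0; so <chi_3, chi_1> = 0 (distinct irreducibles are orthogonal).

Reasoning: Compute term by term over conjugacy classes (|C| * chi_3(C) * conj(chi_1(C))):
  1*(1)*conj(1) + 1*(-I)*conj(I) + 1*(-1)*conj(-1) + 1*(I)*conj(-I)
  = (1) + (-1) + (1) + (-1)
  = 0.
(Exp terms are combined using exp(i*s)*conj(exp(i*t)) = exp(i*(s-t)), and sums of them are collapsed using the identity that for every m > 1 the m distinct m-th roots of unity sum to 0, e.g. 1 + exp(2*I*pi/3) + exp(-2*I*pi/3) = 0.)
Dividing by |G| = 4 gives 0/4 = 0, matching the row-orthogonality relation <chi_3, chi_1> = [chi_3 = chi_1].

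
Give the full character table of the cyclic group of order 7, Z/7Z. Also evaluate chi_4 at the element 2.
Character table of Z/7Z (irreps indexed chi_0,...,chi_6 with chi_k(m) = zeta_7^(k*m), zeta_7 = exp(2*pi*i/7)):
  irrep \ class  {0} (size 1)  {1} (size 1)    {2} (size 1)    {3} (size 1)    {4} (size 1)    {5} (size 1)    {6} (size 1)  
  chi_0          1             1               1               1               1               1               1             
  chi_1          1             exp(2*I*pi/7)   exp(4*I*pi/7)   exp(6*I*pi/7)   exp(-6*I*pi/7)  exp(-4*I*pi/7)  exp(-2*I*pi/7)
  chi_2          1             exp(4*I*pi/7)   exp(-6*I*pi/7)  exp(-2*I*pi/7)  exp(2*I*pi/7)   exp(6*I*pi/7)   exp(-4*I*pi/7)
  chi_3          1             exp(6*I*pi/7)   exp(-2*I*pi/7)  exp(4*I*pi/7)   exp(-4*I*pi/7)  exp(2*I*pi/7)   exp(-6*I*pi/7)
  chi_4          1             exp(-6*I*pi/7)  exp(2*I*pi/7)   exp(-4*I*pi/7)  exp(4*I*pi/7)   exp(-2*I*pi/7)  exp(6*I*pi/7) 
  chi_5          1             exp(-4*I*pi/7)  exp(6*I*pi/7)   exp(2*I*pi/7)   exp(-2*I*pi/7)  exp(-6*I*pi/7)  exp(4*I*pi/7) 
  chi_6          1             exp(-2*I*pi/7)  exp(-4*I*pi/7)  exp(-6*I*pi/7)  exp(6*I*pi/7)   exp(4*I*pi/7)   exp(2*I*pi/7) 

Spot check: chi_4(2) = zeta_7^(4*2) = zeta_7^8 = exp(2*I*pi/7).

Derivation: Z/7Z is abelian, so all 7 irreducible complex representations are 1-dimensional. They are given by chi_k(m) = zeta_7^(k*m) for k = 0,...,6. Row orthogonality: sum_m chi_k(m) conj(chi_l(m)) = 7 * [k = l].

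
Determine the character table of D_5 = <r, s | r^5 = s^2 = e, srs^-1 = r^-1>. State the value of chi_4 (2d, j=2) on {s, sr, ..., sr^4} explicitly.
Conjugacy classes: {e} of size 1, {r^1, r^4} of size 2, {r^2, r^3} of size 2, {s, sr, ..., sr^4} of size 5.
Character table:
  irrep \ class              {e} (size 1)  {r^1, r^4} (size 2)  {r^2, r^3} (size 2)  {s, sr, ..., sr^4} (size 5)
  chi_1 (triv)               1             1                    1                    1                          
  chi_2 (sign: r->1, s->-1)  1             1                    1                    -1                         
  chi_3 (2d, j=1)            2             -1/2 + sqrt(5)/2     -sqrt(5)/2 - 1/2     0                          
  chi_4 (2d, j=2)            2             -sqrt(5)/2 - 1/2     -1/2 + sqrt(5)/2     0                          

Spot check: chi_4 (2d, j=2) on {s, sr, ..., sr^4} = 0.

Solution. D_5 has order 2*5 = 10 with 4 conjugacy classes, hence 4 irreducibles. Sum of squared dims 1 + 1 + 4 + 4 = 10 = |G|. Linear characters come from the abelianisation; the 2-dimensional irreps have character r^k -> 2*cos(2*pi*j*k/5), reflections -> 0.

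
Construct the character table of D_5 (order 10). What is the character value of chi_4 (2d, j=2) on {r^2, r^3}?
Conjugacy classes: {e} of size 1, {r^1, r^4} of size 2, {r^2, r^3} of size 2, {s, sr, ..., sr^4} of size 5.
Character table:
  irrep \ class              {e} (size 1)  {r^1, r^4} (size 2)  {r^2, r^3} (size 2)  {s, sr, ..., sr^4} (size 5)
  chi_1 (triv)               1             1                    1                    1                          
  chi_2 (sign: r->1, s->-1)  1             1                    1                    -1                         
  chi_3 (2d, j=1)            2             -1/2 + sqrt(5)/2     -sqrt(5)/2 - 1/2     0                          
  chi_4 (2d, j=2)            2             -sqrt(5)/2 - 1/2     -1/2 + sqrt(5)/2     0                          

Spot check: chi_4 (2d, j=2) on {r^2, r^3} = -1/2 + sqrt(5)/2.

Explanation: D_5 has order 2*5 = 10 with 4 conjugacy classes, hence 4 irreducibles. Sum of squared dims 1 + 1 + 4 + 4 = 10 = |G|. Linear characters come from the abelianisation; the 2-dimensional irreps have character r^k -> 2*cos(2*pi*j*k/5), reflections -> 0.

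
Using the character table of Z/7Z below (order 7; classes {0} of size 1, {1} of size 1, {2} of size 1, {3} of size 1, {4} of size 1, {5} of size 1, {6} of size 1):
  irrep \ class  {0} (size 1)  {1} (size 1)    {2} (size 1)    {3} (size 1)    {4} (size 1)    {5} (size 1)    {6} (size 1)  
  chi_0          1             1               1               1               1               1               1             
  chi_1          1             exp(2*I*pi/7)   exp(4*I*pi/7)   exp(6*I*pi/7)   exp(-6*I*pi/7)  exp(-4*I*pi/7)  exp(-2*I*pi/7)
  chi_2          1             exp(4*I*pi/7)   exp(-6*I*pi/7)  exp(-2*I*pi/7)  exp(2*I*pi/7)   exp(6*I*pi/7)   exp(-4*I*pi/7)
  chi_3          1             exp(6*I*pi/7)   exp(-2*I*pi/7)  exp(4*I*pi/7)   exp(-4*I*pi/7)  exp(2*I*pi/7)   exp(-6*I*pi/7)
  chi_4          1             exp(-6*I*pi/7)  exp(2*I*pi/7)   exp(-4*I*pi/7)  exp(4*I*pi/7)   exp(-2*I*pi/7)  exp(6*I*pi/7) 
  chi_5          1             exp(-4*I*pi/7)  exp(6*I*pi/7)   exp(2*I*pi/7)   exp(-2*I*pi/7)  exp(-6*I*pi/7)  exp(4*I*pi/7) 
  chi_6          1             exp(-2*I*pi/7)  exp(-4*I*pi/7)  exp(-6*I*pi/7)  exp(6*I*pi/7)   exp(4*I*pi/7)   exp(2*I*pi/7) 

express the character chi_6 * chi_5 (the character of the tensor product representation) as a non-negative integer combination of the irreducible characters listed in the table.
chi_6 tensor chi_5 = chi_4 (all other irreducibles have multiplicity 0).

Solution. The character of a tensor product is the pointwise product (chi_6 * chi_5)(C) = chi_6(C) * chi_5(C):
  {0}: (1)*(1), {1}: (exp(-2*I*pi/7))*(exp(-4*I*pi/7)), {2}: (exp(-4*I*pi/7))*(exp(6*I*pi/7)), {3}: (exp(-6*I*pi/7))*(exp(2*I*pi/7)), {4}: (exp(6*I*pi/7))*(exp(-2*I*pi/7)), {5}: (exp(4*I*pi/7))*(exp(-6*I*pi/7)), {6}: (exp(2*I*pi/7))*(exp(4*I*pi/7))
so (chi_6 * chi_5) takes values
  {0} -> 1, {1} -> exp(-6*I*pi/7), {2} -> exp(2*I*pi/7), {3} -> exp(-4*I*pi/7), {4} -> exp(4*I*pi/7), {5} -> exp(-2*I*pi/7), {6} -> exp(6*I*pi/7).
Now take the inner product of this character with each irreducible chi from the table, <chi_6*chi_5, chi> = (1/7) sum_C |C| (chi_6*chi_5)(C) conj(chi(C)):
  <chi_6*chi_5, chi_0> = (1/7)[1*(1)*conj(1) + 1*(exp(-6*I*pi/7))*conj(1) + 1*(exp(2*I*pi/7))*conj(1) + 1*(exp(-4*I*pi/7))*conj(1) + 1*(exp(4*I*pi/7))*conj(1) + 1*(exp(-2*I*pi/7))*conj(1) + 1*(exp(6*I*pi/7))*conj(1)]
      = (1/7)[(1) + (exp(-6*I*pi/7)) + (exp(2*I*pi/7)) + (exp(-4*I*pi/7)) + (exp(4*I*pi/7)) + (exp(-2*I*pi/7)) + (exp(6*I*pi/7))] = 0/7 = 0
  <chi_6*chi_5, chi_1> = (1/7)[1*(1)*conj(1) + 1*(exp(-6*I*pi/7))*conj(exp(2*I*pi/7)) + 1*(exp(2*I*pi/7))*conj(exp(4*I*pi/7)) + 1*(exp(-4*I*pi/7))*conj(exp(6*I*pi/7)) + 1*(exp(4*I*pi/7))*conj(exp(-6*I*pi/7)) + 1*(exp(-2*I*pi/7))*conj(exp(-4*I*pi/7)) + 1*(exp(6*I*pi/7))*conj(exp(-2*I*pi/7))]
      = (1/7)[(1) + (exp(6*I*pi/7)) + (exp(-2*I*pi/7)) + (exp(4*I*pi/7)) + (exp(-4*I*pi/7)) + (exp(2*I*pi/7)) + (exp(-6*I*pi/7))] = 0/7 = 0
  <chi_6*chi_5, chi_2> = (1/7)[1*(1)*conj(1) + 1*(exp(-6*I*pi/7))*conj(exp(4*I*pi/7)) + 1*(exp(2*I*pi/7))*conj(exp(-6*I*pi/7)) + 1*(exp(-4*I*pi/7))*conj(exp(-2*I*pi/7)) + 1*(exp(4*I*pi/7))*conj(exp(2*I*pi/7)) + 1*(exp(-2*I*pi/7))*conj(exp(6*I*pi/7)) + 1*(exp(6*I*pi/7))*conj(exp(-4*I*pi/7))]
      = (1/7)[(1) + (exp(4*I*pi/7)) + (exp(-6*I*pi/7)) + (exp(-2*I*pi/7)) + (exp(2*I*pi/7)) + (exp(6*I*pi/7)) + (exp(-4*I*pi/7))] = 0/7 = 0
  <chi_6*chi_5, chi_3> = (1/7)[1*(1)*conj(1) + 1*(exp(-6*I*pi/7))*conj(exp(6*I*pi/7)) + 1*(exp(2*I*pi/7))*conj(exp(-2*I*pi/7)) + 1*(exp(-4*I*pi/7))*conj(exp(4*I*pi/7)) + 1*(exp(4*I*pi/7))*conj(exp(-4*I*pi/7)) + 1*(exp(-2*I*pi/7))*conj(exp(2*I*pi/7)) + 1*(exp(6*I*pi/7))*conj(exp(-6*I*pi/7))]
      = (1/7)[(1) + (exp(2*I*pi/7)) + (exp(4*I*pi/7)) + (exp(6*I*pi/7)) + (exp(-6*I*pi/7)) + (exp(-4*I*pi/7)) + (exp(-2*I*pi/7))] = 0/7 = 0
  <chi_6*chi_5, chi_4> = (1/7)[1*(1)*conj(1) + 1*(exp(-6*I*pi/7))*conj(exp(-6*I*pi/7)) + 1*(exp(2*I*pi/7))*conj(exp(2*I*pi/7)) + 1*(exp(-4*I*pi/7))*conj(exp(-4*I*pi/7)) + 1*(exp(4*I*pi/7))*conj(exp(4*I*pi/7)) + 1*(exp(-2*I*pi/7))*conj(exp(-2*I*pi/7)) + 1*(exp(6*I*pi/7))*conj(exp(6*I*pi/7))]
      = (1/7)[(1) + (1) + (1) + (1) + (1) + (1) + (1)] = 7/7 = 1
  <chi_6*chi_5, chi_5> = (1/7)[1*(1)*conj(1) + 1*(exp(-6*I*pi/7))*conj(exp(-4*I*pi/7)) + 1*(exp(2*I*pi/7))*conj(exp(6*I*pi/7)) + 1*(exp(-4*I*pi/7))*conj(exp(2*I*pi/7)) + 1*(exp(4*I*pi/7))*conj(exp(-2*I*pi/7)) + 1*(exp(-2*I*pi/7))*conj(exp(-6*I*pi/7)) + 1*(exp(6*I*pi/7))*conj(exp(4*I*pi/7))]
      = (1/7)[(1) + (exp(-2*I*pi/7)) + (exp(-4*I*pi/7)) + (exp(-6*I*pi/7)) + (exp(6*I*pi/7)) + (exp(4*I*pi/7)) + (exp(2*I*pi/7))] = 0/7 = 0
  <chi_6*chi_5, chi_6> = (1/7)[1*(1)*conj(1) + 1*(exp(-6*I*pi/7))*conj(exp(-2*I*pi/7)) + 1*(exp(2*I*pi/7))*conj(exp(-4*I*pi/7)) + 1*(exp(-4*I*pi/7))*conj(exp(-6*I*pi/7)) + 1*(exp(4*I*pi/7))*conj(exp(6*I*pi/7)) + 1*(exp(-2*I*pi/7))*conj(exp(4*I*pi/7)) + 1*(exp(6*I*pi/7))*conj(exp(2*I*pi/7))]
      = (1/7)[(1) + (exp(-4*I*pi/7)) + (exp(6*I*pi/7)) + (exp(2*I*pi/7)) + (exp(-2*I*pi/7)) + (exp(-6*I*pi/7)) + (exp(4*I*pi/7))] = 0/7 = 0
(Exp terms are combined using exp(i*s)*conj(exp(i*t)) = exp(i*(s-t)), and sums of them are collapsed using the identity that for every m > 1 the m distinct m-th roots of unity sum to 0, e.g. 1 + exp(2*I*pi/3) + exp(-2*I*pi/3) = 0.)
Hence the multiplicities are chi_4: 1. Dimension check: dim(chi_6)*dim(chi_5) = 1*1 = 1 and sum (mult * dim) = 1*1 = 1.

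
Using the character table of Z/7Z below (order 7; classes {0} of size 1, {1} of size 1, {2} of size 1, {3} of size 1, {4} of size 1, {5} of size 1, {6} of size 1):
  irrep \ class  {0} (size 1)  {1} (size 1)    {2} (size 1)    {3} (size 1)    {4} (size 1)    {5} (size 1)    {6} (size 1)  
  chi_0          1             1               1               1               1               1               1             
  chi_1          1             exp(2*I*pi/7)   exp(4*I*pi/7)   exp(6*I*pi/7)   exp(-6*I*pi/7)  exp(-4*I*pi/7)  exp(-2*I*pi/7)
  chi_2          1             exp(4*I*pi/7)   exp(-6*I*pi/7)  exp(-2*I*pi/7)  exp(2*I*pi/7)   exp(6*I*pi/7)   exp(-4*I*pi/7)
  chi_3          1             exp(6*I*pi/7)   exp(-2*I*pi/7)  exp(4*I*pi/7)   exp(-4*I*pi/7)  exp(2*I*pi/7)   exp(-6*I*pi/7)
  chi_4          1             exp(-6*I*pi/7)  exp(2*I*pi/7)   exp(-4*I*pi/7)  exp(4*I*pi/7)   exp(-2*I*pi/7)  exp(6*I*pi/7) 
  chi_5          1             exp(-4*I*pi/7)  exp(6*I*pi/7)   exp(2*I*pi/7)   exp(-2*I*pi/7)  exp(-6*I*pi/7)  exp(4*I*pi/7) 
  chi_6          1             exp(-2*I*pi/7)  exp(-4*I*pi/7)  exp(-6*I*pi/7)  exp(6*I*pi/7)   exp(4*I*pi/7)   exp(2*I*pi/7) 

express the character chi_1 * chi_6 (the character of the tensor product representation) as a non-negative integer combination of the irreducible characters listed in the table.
chi_1 tensor chi_6 = chi_0 (all other irreducibles have multiplicity 0).

Derivation: The character of a tensor product is the pointwise product (chi_1 * chi_6)(C) = chi_1(C) * chi_6(C):
  {0}: (1)*(1), {1}: (exp(2*I*pi/7))*(exp(-2*I*pi/7)), {2}: (exp(4*I*pi/7))*(exp(-4*I*pi/7)), {3}: (exp(6*I*pi/7))*(exp(-6*I*pi/7)), {4}: (exp(-6*I*pi/7))*(exp(6*I*pi/7)), {5}: (exp(-4*I*pi/7))*(exp(4*I*pi/7)), {6}: (exp(-2*I*pi/7))*(exp(2*I*pi/7))
so (chi_1 * chi_6) takes values
  {0} -> 1, {1} -> 1, {2} -> 1, {3} -> 1, {4} -> 1, {5} -> 1, {6} -> 1.
Now take the inner product of this character with each irreducible chi from the table, <chi_1*chi_6, chi> = (1/7) sum_C |C| (chi_1*chi_6)(C) conj(chi(C)):
  <chi_1*chi_6, chi_0> = (1/7)[1*(1)*conj(1) + 1*(1)*conj(1) + 1*(1)*conj(1) + 1*(1)*conj(1) + 1*(1)*conj(1) + 1*(1)*conj(1) + 1*(1)*conj(1)]
      = (1/7)[(1) + (1) + (1) + (1) + (1) + (1) + (1)] = 7/7 = 1
  <chi_1*chi_6, chi_1> = (1/7)[1*(1)*conj(1) + 1*(1)*conj(exp(2*I*pi/7)) + 1*(1)*conj(exp(4*I*pi/7)) + 1*(1)*conj(exp(6*I*pi/7)) + 1*(1)*conj(exp(-6*I*pi/7)) + 1*(1)*conj(exp(-4*I*pi/7)) + 1*(1)*conj(exp(-2*I*pi/7))]
      = (1/7)[(1) + (exp(-2*I*pi/7)) + (exp(-4*I*pi/7)) + (exp(-6*I*pi/7)) + (exp(6*I*pi/7)) + (exp(4*I*pi/7)) + (exp(2*I*pi/7))] = 0/7 = 0
  <chi_1*chi_6, chi_2> = (1/7)[1*(1)*conj(1) + 1*(1)*conj(exp(4*I*pi/7)) + 1*(1)*conj(exp(-6*I*pi/7)) + 1*(1)*conj(exp(-2*I*pi/7)) + 1*(1)*conj(exp(2*I*pi/7)) + 1*(1)*conj(exp(6*I*pi/7)) + 1*(1)*conj(exp(-4*I*pi/7))]
      = (1/7)[(1) + (exp(-4*I*pi/7)) + (exp(6*I*pi/7)) + (exp(2*I*pi/7)) + (exp(-2*I*pi/7)) + (exp(-6*I*pi/7)) + (exp(4*I*pi/7))] = 0/7 = 0
  <chi_1*chi_6, chi_3> = (1/7)[1*(1)*conj(1) + 1*(1)*conj(exp(6*I*pi/7)) + 1*(1)*conj(exp(-2*I*pi/7)) + 1*(1)*conj(exp(4*I*pi/7)) + 1*(1)*conj(exp(-4*I*pi/7)) + 1*(1)*conj(exp(2*I*pi/7)) + 1*(1)*conj(exp(-6*I*pi/7))]
      = (1/7)[(1) + (exp(-6*I*pi/7)) + (exp(2*I*pi/7)) + (exp(-4*I*pi/7)) + (exp(4*I*pi/7)) + (exp(-2*I*pi/7)) + (exp(6*I*pi/7))] = 0/7 = 0
  <chi_1*chi_6, chi_4> = (1/7)[1*(1)*conj(1) + 1*(1)*conj(exp(-6*I*pi/7)) + 1*(1)*conj(exp(2*I*pi/7)) + 1*(1)*conj(exp(-4*I*pi/7)) + 1*(1)*conj(exp(4*I*pi/7)) + 1*(1)*conj(exp(-2*I*pi/7)) + 1*(1)*conj(exp(6*I*pi/7))]
      = (1/7)[(1) + (exp(6*I*pi/7)) + (exp(-2*I*pi/7)) + (exp(4*I*pi/7)) + (exp(-4*I*pi/7)) + (exp(2*I*pi/7)) + (exp(-6*I*pi/7))] = 0/7 = 0
  <chi_1*chi_6, chi_5> = (1/7)[1*(1)*conj(1) + 1*(1)*conj(exp(-4*I*pi/7)) + 1*(1)*conj(exp(6*I*pi/7)) + 1*(1)*conj(exp(2*I*pi/7)) + 1*(1)*conj(exp(-2*I*pi/7)) + 1*(1)*conj(exp(-6*I*pi/7)) + 1*(1)*conj(exp(4*I*pi/7))]
      = (1/7)[(1) + (exp(4*I*pi/7)) + (exp(-6*I*pi/7)) + (exp(-2*I*pi/7)) + (exp(2*I*pi/7)) + (exp(6*I*pi/7)) + (exp(-4*I*pi/7))] = 0/7 = 0
  <chi_1*chi_6, chi_6> = (1/7)[1*(1)*conj(1) + 1*(1)*conj(exp(-2*I*pi/7)) + 1*(1)*conj(exp(-4*I*pi/7)) + 1*(1)*conj(exp(-6*I*pi/7)) + 1*(1)*conj(exp(6*I*pi/7)) + 1*(1)*conj(exp(4*I*pi/7)) + 1*(1)*conj(exp(2*I*pi/7))]
      = (1/7)[(1) + (exp(2*I*pi/7)) + (exp(4*I*pi/7)) + (exp(6*I*pi/7)) + (exp(-6*I*pi/7)) + (exp(-4*I*pi/7)) + (exp(-2*I*pi/7))] = 0/7 = 0
(Exp terms are combined using exp(i*s)*conj(exp(i*t)) = exp(i*(s-t)), and sums of them are collapsed using the identity that for every m > 1 the m distinct m-th roots of unity sum to 0, e.g. 1 + exp(2*I*pi/3) + exp(-2*I*pi/3) = 0.)
Hence the multiplicities are chi_0: 1. Dimension check: dim(chi_1)*dim(chi_6) = 1*1 = 1 and sum (mult * dim) = 1*1 = 1.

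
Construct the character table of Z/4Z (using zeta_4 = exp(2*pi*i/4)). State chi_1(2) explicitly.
Character table of Z/4Z (irreps indexed chi_0,...,chi_3 with chi_k(m) = zeta_4^(k*m), zeta_4 = exp(2*pi*i/4)):
  irrep \ class  {0} (size 1)  {1} (size 1)  {2} (size 1)  {3} (size 1)
  chi_0          1             1             1             1           
  chi_1          1             I             -1            -I          
  chi_2          1             -1            1             -1          
  chi_3          1             -I            -1            I           

Spot check: chi_1(2) = zeta_4^(1*2) = zeta_4^2 = -1.

Reasoning: Z/4Z is abelian, so all 4 irreducible complex representations are 1-dimensional. They are given by chi_k(m) = zeta_4^(k*m) for k = 0,...,3. Row orthogonality: sum_m chi_k(m) conj(chi_l(m)) = 4 * [k = l].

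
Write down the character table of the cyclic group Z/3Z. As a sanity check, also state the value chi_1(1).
Character table of Z/3Z (irreps indexed chi_0,...,chi_2 with chi_k(m) = zeta_3^(k*m), zeta_3 = exp(2*pi*i/3)):
  irrep \ class  {0} (size 1)  {1} (size 1)    {2} (size 1)  
  chi_0          1             1               1             
  chi_1          1             exp(2*I*pi/3)   exp(-2*I*pi/3)
  chi_2          1             exp(-2*I*pi/3)  exp(2*I*pi/3) 

Spot check: chi_1(1) = zeta_3^(1*1) = zeta_3^1 = exp(2*I*pi/3).

Reasoning: Z/3Z is abelian, so all 3 irreducible complex representations are 1-dimensional. They are given by chi_k(m) = zeta_3^(k*m) for k = 0,...,2. Row orthogonality: sum_m chi_k(m) conj(chi_l(m)) = 3 * [k = l].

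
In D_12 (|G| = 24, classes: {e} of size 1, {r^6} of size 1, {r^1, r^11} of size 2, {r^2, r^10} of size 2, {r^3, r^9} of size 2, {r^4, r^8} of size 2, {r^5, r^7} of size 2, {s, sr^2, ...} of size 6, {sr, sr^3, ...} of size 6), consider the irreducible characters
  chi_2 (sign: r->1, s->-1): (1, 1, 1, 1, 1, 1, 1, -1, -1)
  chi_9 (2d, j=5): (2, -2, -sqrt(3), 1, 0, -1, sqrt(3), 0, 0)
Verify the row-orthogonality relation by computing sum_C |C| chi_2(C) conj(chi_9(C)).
Sum = 0; so <chi_2, chi_9> = 0 (distinct irreducibles are orthogonal).

Working: Compute term by term over conjugacy classes (|C| * chi_2(C) * conj(chi_9(C))):
  1*(1)*conj(2) + 1*(1)*conj(-2) + 2*(1)*conj(-sqrt(3)) + 2*(1)*conj(1) + 2*(1)*conj(0) + 2*(1)*conj(-1) + 2*(1)*conj(sqrt(3)) + 6*(-1)*conj(0) + 6*(-1)*conj(0)
  = (2) + (-2) + (-2*sqrt(3)) + (2) + (0) + (-2) + (2*sqrt(3)) + (0) + (0)
  = 0.
Dividing by |G| = 24 gives 0/24 = 0, matching the row-orthogonality relation <chi_2, chi_9> = [chi_2 = chi_9].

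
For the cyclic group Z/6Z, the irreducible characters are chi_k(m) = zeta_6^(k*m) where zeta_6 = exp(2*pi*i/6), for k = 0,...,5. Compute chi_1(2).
chi_1(2) = zeta_6^2 = exp(2*I*pi/3)

Why: chi_1(2) = zeta_6^(1*2) = zeta_6^2. Since zeta_6^6 = 1, this equals zeta_6^2 = exp(2*pi*i*2/6) = exp(2*I*pi/3).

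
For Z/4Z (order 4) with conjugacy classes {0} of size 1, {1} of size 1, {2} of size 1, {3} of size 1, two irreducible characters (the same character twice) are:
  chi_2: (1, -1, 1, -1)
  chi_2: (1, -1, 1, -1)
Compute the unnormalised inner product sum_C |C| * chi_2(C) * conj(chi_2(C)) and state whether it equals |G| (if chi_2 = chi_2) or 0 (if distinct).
Sum = 4 = |G| = 4; so <chi_2, chi_2> = 1 (norm-1 confirms irreducibility).

Working: Compute term by term over conjugacy classes (|C| * chi_2(C) * conj(chi_2(C))):
  1*(1)*conj(1) + 1*(-1)*conj(-1) + 1*(1)*conj(1) + 1*(-1)*conj(-1)
  = (1) + (1) + (1) + (1)
  = 4.
(Exp terms are combined using exp(i*s)*conj(exp(i*t)) = exp(i*(s-t)), and sums of them are collapsed using the identity that for every m > 1 the m distinct m-th roots of unity sum to 0, e.g. 1 + exp(2*I*pi/3) + exp(-2*I*pi/3) = 0.)
Dividing by |G| = 4 gives 4/4 = 1, matching the row-orthogonality relation <chi_2, chi_2> = [chi_2 = chi_2].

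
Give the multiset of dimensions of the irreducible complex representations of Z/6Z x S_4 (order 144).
Dimensions: 1, 1, 1, 1, 1, 1, 1, 1, 1, 1, 1, 1, 2, 2, 2, 2, 2, 2, 3, 3, 3, 3, 3, 3, 3, 3, 3, 3, 3, 3

Explanation: There are 30 irreducibles (= number of conjugacy classes). Their dimensions d_i satisfy sum d_i^2 = |G| = 144: 1 + 1 + 1 + 1 + 1 + 1 + 1 + 1 + 1 + 1 + 1 + 1 + 4 + 4 + 4 + 4 + 4 + 4 + 9 + 9 + 9 + 9 + 9 + 9 + 9 + 9 + 9 + 9 + 9 + 9 = 144. (For the product with Z/6Z: each of the 6 1-dim characters of Z/6Z tensors with each irrep of S_4, giving 6 copies of each S_4-dimension.)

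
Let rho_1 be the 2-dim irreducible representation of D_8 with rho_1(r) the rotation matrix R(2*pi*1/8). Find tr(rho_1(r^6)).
chi_{rho_1}(r^6) = 2*cos(2*pi*1*6/8) = 0

Proof sketch: rho_1(r^6) is rotation by angle 2*pi*1*6/8, whose trace is 2*cos(2*pi*1*6/8) = 0.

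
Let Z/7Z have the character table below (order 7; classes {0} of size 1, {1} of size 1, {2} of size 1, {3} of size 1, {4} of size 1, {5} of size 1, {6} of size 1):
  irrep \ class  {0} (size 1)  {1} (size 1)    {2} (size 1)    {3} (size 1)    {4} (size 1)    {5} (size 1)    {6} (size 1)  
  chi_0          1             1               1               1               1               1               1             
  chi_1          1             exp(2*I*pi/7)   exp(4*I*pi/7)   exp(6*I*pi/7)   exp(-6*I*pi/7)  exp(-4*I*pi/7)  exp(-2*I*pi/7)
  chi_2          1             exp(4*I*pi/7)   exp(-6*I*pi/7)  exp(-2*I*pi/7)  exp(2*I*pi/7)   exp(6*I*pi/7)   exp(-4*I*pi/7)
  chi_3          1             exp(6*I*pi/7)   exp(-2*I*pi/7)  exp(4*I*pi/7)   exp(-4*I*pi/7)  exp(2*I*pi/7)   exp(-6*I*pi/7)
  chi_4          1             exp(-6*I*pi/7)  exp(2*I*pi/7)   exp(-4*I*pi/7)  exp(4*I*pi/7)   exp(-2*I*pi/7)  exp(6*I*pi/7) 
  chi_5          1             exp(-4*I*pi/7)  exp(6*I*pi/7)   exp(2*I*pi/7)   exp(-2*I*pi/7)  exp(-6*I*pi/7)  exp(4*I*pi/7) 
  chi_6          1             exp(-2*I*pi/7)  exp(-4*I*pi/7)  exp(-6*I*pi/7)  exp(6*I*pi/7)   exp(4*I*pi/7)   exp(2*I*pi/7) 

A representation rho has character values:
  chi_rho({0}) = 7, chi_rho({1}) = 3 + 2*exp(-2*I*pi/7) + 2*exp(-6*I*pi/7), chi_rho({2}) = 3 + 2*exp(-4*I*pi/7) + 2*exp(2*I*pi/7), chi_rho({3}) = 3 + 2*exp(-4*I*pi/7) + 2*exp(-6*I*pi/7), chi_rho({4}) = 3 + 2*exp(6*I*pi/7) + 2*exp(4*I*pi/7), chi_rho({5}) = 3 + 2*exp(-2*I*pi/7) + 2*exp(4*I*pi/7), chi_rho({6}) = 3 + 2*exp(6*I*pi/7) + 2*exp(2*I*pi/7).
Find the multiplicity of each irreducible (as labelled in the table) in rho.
Multiplicities: chi_0: 3, chi_1: 0, chi_2: 0, chi_3: 0, chi_4: 2, chi_5: 0, chi_6: 2.

Solution. Use <chi_rho, chi> = (1/|G|) sum_C |C| * chi_rho(C) * conj(chi(C)) with |G| = 7 for each irreducible chi in the table:
  <chi_rho, chi_0> = (1/7)[1*(7)*conj(1) + 1*(3 + 2*exp(-2*I*pi/7) + 2*exp(-6*I*pi/7))*conj(1) + 1*(3 + 2*exp(-4*I*pi/7) + 2*exp(2*I*pi/7))*conj(1) + 1*(3 + 2*exp(-4*I*pi/7) + 2*exp(-6*I*pi/7))*conj(1) + 1*(3 + 2*exp(6*I*pi/7) + 2*exp(4*I*pi/7))*conj(1) + 1*(3 + 2*exp(-2*I*pi/7) + 2*exp(4*I*pi/7))*conj(1) + 1*(3 + 2*exp(6*I*pi/7) + 2*exp(2*I*pi/7))*conj(1)]
      = (1/7)[(7) + (3 + 2*exp(-2*I*pi/7) + 2*exp(-6*I*pi/7)) + (3 + 2*exp(-4*I*pi/7) + 2*exp(2*I*pi/7)) + (3 + 2*exp(-4*I*pi/7) + 2*exp(-6*I*pi/7)) + (3 + 2*exp(6*I*pi/7) + 2*exp(4*I*pi/7)) + (3 + 2*exp(-2*I*pi/7) + 2*exp(4*I*pi/7)) + (3 + 2*exp(6*I*pi/7) + 2*exp(2*I*pi/7))] = 21/7 = 3
  <chi_rho, chi_1> = (1/7)[1*(7)*conj(1) + 1*(3 + 2*exp(-2*I*pi/7) + 2*exp(-6*I*pi/7))*conj(exp(2*I*pi/7)) + 1*(3 + 2*exp(-4*I*pi/7) + 2*exp(2*I*pi/7))*conj(exp(4*I*pi/7)) + 1*(3 + 2*exp(-4*I*pi/7) + 2*exp(-6*I*pi/7))*conj(exp(6*I*pi/7)) + 1*(3 + 2*exp(6*I*pi/7) + 2*exp(4*I*pi/7))*conj(exp(-6*I*pi/7)) + 1*(3 + 2*exp(-2*I*pi/7) + 2*exp(4*I*pi/7))*conj(exp(-4*I*pi/7)) + 1*(3 + 2*exp(6*I*pi/7) + 2*exp(2*I*pi/7))*conj(exp(-2*I*pi/7))]
      = (1/7)[(7) + (3*exp(-2*I*pi/7) + 2*exp(-4*I*pi/7) + 2*exp(6*I*pi/7)) + (3*exp(-4*I*pi/7) + 2*exp(-2*I*pi/7) + 2*exp(6*I*pi/7)) + (3*exp(-6*I*pi/7) + 2*exp(2*I*pi/7) + 2*exp(4*I*pi/7)) + (2*exp(-4*I*pi/7) + 2*exp(-2*I*pi/7) + 3*exp(6*I*pi/7)) + (2*exp(-6*I*pi/7) + 2*exp(2*I*pi/7) + 3*exp(4*I*pi/7)) + (2*exp(-6*I*pi/7) + 2*exp(4*I*pi/7) + 3*exp(2*I*pi/7))] = 0/7 = 0
  <chi_rho, chi_2> = (1/7)[1*(7)*conj(1) + 1*(3 + 2*exp(-2*I*pi/7) + 2*exp(-6*I*pi/7))*conj(exp(4*I*pi/7)) + 1*(3 + 2*exp(-4*I*pi/7) + 2*exp(2*I*pi/7))*conj(exp(-6*I*pi/7)) + 1*(3 + 2*exp(-4*I*pi/7) + 2*exp(-6*I*pi/7))*conj(exp(-2*I*pi/7)) + 1*(3 + 2*exp(6*I*pi/7) + 2*exp(4*I*pi/7))*conj(exp(2*I*pi/7)) + 1*(3 + 2*exp(-2*I*pi/7) + 2*exp(4*I*pi/7))*conj(exp(6*I*pi/7)) + 1*(3 + 2*exp(6*I*pi/7) + 2*exp(2*I*pi/7))*conj(exp(-4*I*pi/7))]
      = (1/7)[(7) + (3*exp(-4*I*pi/7) + 2*exp(-6*I*pi/7) + 2*exp(4*I*pi/7)) + (2*exp(-6*I*pi/7) + 3*exp(6*I*pi/7) + 2*exp(2*I*pi/7)) + (2*exp(-4*I*pi/7) + 2*exp(-2*I*pi/7) + 3*exp(2*I*pi/7)) + (3*exp(-2*I*pi/7) + 2*exp(2*I*pi/7) + 2*exp(4*I*pi/7)) + (2*exp(-2*I*pi/7) + 3*exp(-6*I*pi/7) + 2*exp(6*I*pi/7)) + (2*exp(-4*I*pi/7) + 2*exp(6*I*pi/7) + 3*exp(4*I*pi/7))] = 0/7 = 0
  <chi_rho, chi_3> = (1/7)[1*(7)*conj(1) + 1*(3 + 2*exp(-2*I*pi/7) + 2*exp(-6*I*pi/7))*conj(exp(6*I*pi/7)) + 1*(3 + 2*exp(-4*I*pi/7) + 2*exp(2*I*pi/7))*conj(exp(-2*I*pi/7)) + 1*(3 + 2*exp(-4*I*pi/7) + 2*exp(-6*I*pi/7))*conj(exp(4*I*pi/7)) + 1*(3 + 2*exp(6*I*pi/7) + 2*exp(4*I*pi/7))*conj(exp(-4*I*pi/7)) + 1*(3 + 2*exp(-2*I*pi/7) + 2*exp(4*I*pi/7))*conj(exp(2*I*pi/7)) + 1*(3 + 2*exp(6*I*pi/7) + 2*exp(2*I*pi/7))*conj(exp(-6*I*pi/7))]
      = (1/7)[(7) + (3*exp(-6*I*pi/7) + 2*exp(6*I*pi/7) + 2*exp(2*I*pi/7)) + (2*exp(-2*I*pi/7) + 2*exp(4*I*pi/7) + 3*exp(2*I*pi/7)) + (3*exp(-4*I*pi/7) + 2*exp(6*I*pi/7) + 2*exp(4*I*pi/7)) + (2*exp(-4*I*pi/7) + 2*exp(-6*I*pi/7) + 3*exp(4*I*pi/7)) + (3*exp(-2*I*pi/7) + 2*exp(-4*I*pi/7) + 2*exp(2*I*pi/7)) + (2*exp(-2*I*pi/7) + 2*exp(-6*I*pi/7) + 3*exp(6*I*pi/7))] = 0/7 = 0
  <chi_rho, chi_4> = (1/7)[1*(7)*conj(1) + 1*(3 + 2*exp(-2*I*pi/7) + 2*exp(-6*I*pi/7))*conj(exp(-6*I*pi/7)) + 1*(3 + 2*exp(-4*I*pi/7) + 2*exp(2*I*pi/7))*conj(exp(2*I*pi/7)) + 1*(3 + 2*exp(-4*I*pi/7) + 2*exp(-6*I*pi/7))*conj(exp(-4*I*pi/7)) + 1*(3 + 2*exp(6*I*pi/7) + 2*exp(4*I*pi/7))*conj(exp(4*I*pi/7)) + 1*(3 + 2*exp(-2*I*pi/7) + 2*exp(4*I*pi/7))*conj(exp(-2*I*pi/7)) + 1*(3 + 2*exp(6*I*pi/7) + 2*exp(2*I*pi/7))*conj(exp(6*I*pi/7))]
      = (1/7)[(7) + (2 + 3*exp(6*I*pi/7) + 2*exp(4*I*pi/7)) + (2 + 3*exp(-2*I*pi/7) + 2*exp(-6*I*pi/7)) + (2 + 2*exp(-2*I*pi/7) + 3*exp(4*I*pi/7)) + (2 + 3*exp(-4*I*pi/7) + 2*exp(2*I*pi/7)) + (2 + 2*exp(6*I*pi/7) + 3*exp(2*I*pi/7)) + (2 + 2*exp(-4*I*pi/7) + 3*exp(-6*I*pi/7))] = 14/7 = 2
  <chi_rho, chi_5> = (1/7)[1*(7)*conj(1) + 1*(3 + 2*exp(-2*I*pi/7) + 2*exp(-6*I*pi/7))*conj(exp(-4*I*pi/7)) + 1*(3 + 2*exp(-4*I*pi/7) + 2*exp(2*I*pi/7))*conj(exp(6*I*pi/7)) + 1*(3 + 2*exp(-4*I*pi/7) + 2*exp(-6*I*pi/7))*conj(exp(2*I*pi/7)) + 1*(3 + 2*exp(6*I*pi/7) + 2*exp(4*I*pi/7))*conj(exp(-2*I*pi/7)) + 1*(3 + 2*exp(-2*I*pi/7) + 2*exp(4*I*pi/7))*conj(exp(-6*I*pi/7)) + 1*(3 + 2*exp(6*I*pi/7) + 2*exp(2*I*pi/7))*conj(exp(4*I*pi/7))]
      = (1/7)[(7) + (2*exp(-2*I*pi/7) + 2*exp(2*I*pi/7) + 3*exp(4*I*pi/7)) + (2*exp(-4*I*pi/7) + 3*exp(-6*I*pi/7) + 2*exp(4*I*pi/7)) + (3*exp(-2*I*pi/7) + 2*exp(-6*I*pi/7) + 2*exp(6*I*pi/7)) + (2*exp(-6*I*pi/7) + 2*exp(6*I*pi/7) + 3*exp(2*I*pi/7)) + (2*exp(-4*I*pi/7) + 3*exp(6*I*pi/7) + 2*exp(4*I*pi/7)) + (3*exp(-4*I*pi/7) + 2*exp(-2*I*pi/7) + 2*exp(2*I*pi/7))] = 0/7 = 0
  <chi_rho, chi_6> = (1/7)[1*(7)*conj(1) + 1*(3 + 2*exp(-2*I*pi/7) + 2*exp(-6*I*pi/7))*conj(exp(-2*I*pi/7)) + 1*(3 + 2*exp(-4*I*pi/7) + 2*exp(2*I*pi/7))*conj(exp(-4*I*pi/7)) + 1*(3 + 2*exp(-4*I*pi/7) + 2*exp(-6*I*pi/7))*conj(exp(-6*I*pi/7)) + 1*(3 + 2*exp(6*I*pi/7) + 2*exp(4*I*pi/7))*conj(exp(6*I*pi/7)) + 1*(3 + 2*exp(-2*I*pi/7) + 2*exp(4*I*pi/7))*conj(exp(4*I*pi/7)) + 1*(3 + 2*exp(6*I*pi/7) + 2*exp(2*I*pi/7))*conj(exp(2*I*pi/7))]
      = (1/7)[(7) + (2 + 2*exp(-4*I*pi/7) + 3*exp(2*I*pi/7)) + (2 + 2*exp(6*I*pi/7) + 3*exp(4*I*pi/7)) + (2 + 3*exp(6*I*pi/7) + 2*exp(2*I*pi/7)) + (2 + 2*exp(-2*I*pi/7) + 3*exp(-6*I*pi/7)) + (2 + 3*exp(-4*I*pi/7) + 2*exp(-6*I*pi/7)) + (2 + 3*exp(-2*I*pi/7) + 2*exp(4*I*pi/7))] = 14/7 = 2
(Exp terms are combined using exp(i*s)*conj(exp(i*t)) = exp(i*(s-t)), and sums of them are collapsed using the identity that for every m > 1 the m distinct m-th roots of unity sum to 0, e.g. 1 + exp(2*I*pi/3) + exp(-2*I*pi/3) = 0.)
Dimension check: dim(rho) = sum (mult * dim) = 3*1 + 0*1 + 0*1 + 0*1 + 2*1 + 0*1 + 2*1 = 7 = chi_rho(e) = 7.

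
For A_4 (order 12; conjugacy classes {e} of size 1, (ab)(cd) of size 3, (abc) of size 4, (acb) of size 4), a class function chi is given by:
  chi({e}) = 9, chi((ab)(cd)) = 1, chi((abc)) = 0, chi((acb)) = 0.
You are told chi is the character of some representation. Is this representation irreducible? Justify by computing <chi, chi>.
Not irreducible (reducible): <chi, chi> = 7 > 1.

Solution. <chi, chi> = (1/|G|) sum_C |C| * |chi(C)|^2 = (1/12)[1*|9|^2 + 3*|1|^2 + 4*|0|^2 + 4*|0|^2]
  = (1/12)[(81) + (3) + (0) + (0)] = 84/12 = 7.
(Exp terms are combined using exp(i*s)*conj(exp(i*t)) = exp(i*(s-t)), and sums of them are collapsed using the identity that for every m > 1 the m distinct m-th roots of unity sum to 0, e.g. 1 + exp(2*I*pi/3) + exp(-2*I*pi/3) = 0.)
A character is irreducible iff <chi, chi> = 1, so this representation is reducible.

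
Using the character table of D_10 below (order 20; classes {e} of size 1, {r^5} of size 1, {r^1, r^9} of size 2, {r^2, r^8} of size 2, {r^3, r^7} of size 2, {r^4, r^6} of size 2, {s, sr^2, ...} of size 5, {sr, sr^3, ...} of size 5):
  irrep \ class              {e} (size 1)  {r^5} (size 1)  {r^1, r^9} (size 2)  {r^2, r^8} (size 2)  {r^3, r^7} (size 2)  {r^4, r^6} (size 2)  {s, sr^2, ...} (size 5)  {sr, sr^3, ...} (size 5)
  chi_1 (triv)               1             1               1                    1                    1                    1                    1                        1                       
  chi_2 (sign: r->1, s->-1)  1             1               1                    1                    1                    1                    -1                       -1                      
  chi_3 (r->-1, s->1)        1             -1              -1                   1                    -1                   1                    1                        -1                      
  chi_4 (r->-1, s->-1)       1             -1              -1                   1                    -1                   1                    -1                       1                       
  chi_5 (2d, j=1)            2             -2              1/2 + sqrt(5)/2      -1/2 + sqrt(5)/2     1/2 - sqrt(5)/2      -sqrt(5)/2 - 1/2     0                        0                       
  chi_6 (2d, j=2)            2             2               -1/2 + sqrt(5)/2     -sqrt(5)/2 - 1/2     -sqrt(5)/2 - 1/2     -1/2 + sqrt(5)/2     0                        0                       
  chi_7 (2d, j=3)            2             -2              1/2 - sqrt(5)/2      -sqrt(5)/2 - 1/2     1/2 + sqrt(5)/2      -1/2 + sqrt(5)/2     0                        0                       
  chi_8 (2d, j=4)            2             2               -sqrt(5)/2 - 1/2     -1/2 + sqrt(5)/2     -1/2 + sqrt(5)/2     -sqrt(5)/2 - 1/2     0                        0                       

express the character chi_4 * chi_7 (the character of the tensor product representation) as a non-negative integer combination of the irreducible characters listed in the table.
chi_4 tensor chi_7 = chi_6 (all other irreducibles have multiplicity 0).

Reasoning: The character of a tensor product is the pointwise product (chi_4 * chi_7)(C) = chi_4(C) * chi_7(C):
  {e}: (1)*(2), {r^5}: (-1)*(-2), {r^1, r^9}: (-1)*(1/2 - sqrt(5)/2), {r^2, r^8}: (1)*(-sqrt(5)/2 - 1/2), {r^3, r^7}: (-1)*(1/2 + sqrt(5)/2), {r^4, r^6}: (1)*(-1/2 + sqrt(5)/2), {s, sr^2, ...}: (-1)*(0), {sr, sr^3, ...}: (1)*(0)
so (chi_4 * chi_7) takes values
  {e} -> 2, {r^5} -> 2, {r^1, r^9} -> -1/2 + sqrt(5)/2, {r^2, r^8} -> -sqrt(5)/2 - 1/2, {r^3, r^7} -> -sqrt(5)/2 - 1/2, {r^4, r^6} -> -1/2 + sqrt(5)/2, {s, sr^2, ...} -> 0, {sr, sr^3, ...} -> 0.
Now take the inner product of this character with each irreducible chi from the table, <chi_4*chi_7, chi> = (1/20) sum_C |C| (chi_4*chi_7)(C) conj(chi(C)):
  <chi_4*chi_7, chi_1> = (1/20)[1*(2)*conj(1) + 1*(2)*conj(1) + 2*(-1/2 + sqrt(5)/2)*conj(1) + 2*(-sqrt(5)/2 - 1/2)*conj(1) + 2*(-sqrt(5)/2 - 1/2)*conj(1) + 2*(-1/2 + sqrt(5)/2)*conj(1) + 5*(0)*conj(1) + 5*(0)*conj(1)]
      = (1/20)[(2) + (2) + (-1 + sqrt(5)) + (-sqrt(5) - 1) + (-sqrt(5) - 1) + (-1 + sqrt(5)) + (0) + (0)] = 0/20 = 0
  <chi_4*chi_7, chi_2> = (1/20)[1*(2)*conj(1) + 1*(2)*conj(1) + 2*(-1/2 + sqrt(5)/2)*conj(1) + 2*(-sqrt(5)/2 - 1/2)*conj(1) + 2*(-sqrt(5)/2 - 1/2)*conj(1) + 2*(-1/2 + sqrt(5)/2)*conj(1) + 5*(0)*conj(-1) + 5*(0)*conj(-1)]
      = (1/20)[(2) + (2) + (-1 + sqrt(5)) + (-sqrt(5) - 1) + (-sqrt(5) - 1) + (-1 + sqrt(5)) + (0) + (0)] = 0/20 = 0
  <chi_4*chi_7, chi_3> = (1/20)[1*(2)*conj(1) + 1*(2)*conj(-1) + 2*(-1/2 + sqrt(5)/2)*conj(-1) + 2*(-sqrt(5)/2 - 1/2)*conj(1) + 2*(-sqrt(5)/2 - 1/2)*conj(-1) + 2*(-1/2 + sqrt(5)/2)*conj(1) + 5*(0)*conj(1) + 5*(0)*conj(-1)]
      = (1/20)[(2) + (-2) + (1 - sqrt(5)) + (-sqrt(5) - 1) + (1 + sqrt(5)) + (-1 + sqrt(5)) + (0) + (0)] = 0/20 = 0
  <chi_4*chi_7, chi_4> = (1/20)[1*(2)*conj(1) + 1*(2)*conj(-1) + 2*(-1/2 + sqrt(5)/2)*conj(-1) + 2*(-sqrt(5)/2 - 1/2)*conj(1) + 2*(-sqrt(5)/2 - 1/2)*conj(-1) + 2*(-1/2 + sqrt(5)/2)*conj(1) + 5*(0)*conj(-1) + 5*(0)*conj(1)]
      = (1/20)[(2) + (-2) + (1 - sqrt(5)) + (-sqrt(5) - 1) + (1 + sqrt(5)) + (-1 + sqrt(5)) + (0) + (0)] = 0/20 = 0
  <chi_4*chi_7, chi_5> = (1/20)[1*(2)*conj(2) + 1*(2)*conj(-2) + 2*(-1/2 + sqrt(5)/2)*conj(1/2 + sqrt(5)/2) + 2*(-sqrt(5)/2 - 1/2)*conj(-1/2 + sqrt(5)/2) + 2*(-sqrt(5)/2 - 1/2)*conj(1/2 - sqrt(5)/2) + 2*(-1/2 + sqrt(5)/2)*conj(-sqrt(5)/2 - 1/2) + 5*(0)*conj(0) + 5*(0)*conj(0)]
      = (1/20)[(4) + (-4) + (2) + (-2) + (2) + (-2) + (0) + (0)] = 0/20 = 0
  <chi_4*chi_7, chi_6> = (1/20)[1*(2)*conj(2) + 1*(2)*conj(2) + 2*(-1/2 + sqrt(5)/2)*conj(-1/2 + sqrt(5)/2) + 2*(-sqrt(5)/2 - 1/2)*conj(-sqrt(5)/2 - 1/2) + 2*(-sqrt(5)/2 - 1/2)*conj(-sqrt(5)/2 - 1/2) + 2*(-1/2 + sqrt(5)/2)*conj(-1/2 + sqrt(5)/2) + 5*(0)*conj(0) + 5*(0)*conj(0)]
      = (1/20)[(4) + (4) + (3 - sqrt(5)) + (sqrt(5) + 3) + (sqrt(5) + 3) + (3 - sqrt(5)) + (0) + (0)] = 20/20 = 1
  <chi_4*chi_7, chi_7> = (1/20)[1*(2)*conj(2) + 1*(2)*conj(-2) + 2*(-1/2 + sqrt(5)/2)*conj(1/2 - sqrt(5)/2) + 2*(-sqrt(5)/2 - 1/2)*conj(-sqrt(5)/2 - 1/2) + 2*(-sqrt(5)/2 - 1/2)*conj(1/2 + sqrt(5)/2) + 2*(-1/2 + sqrt(5)/2)*conj(-1/2 + sqrt(5)/2) + 5*(0)*conj(0) + 5*(0)*conj(0)]
      = (1/20)[(4) + (-4) + (-3 + sqrt(5)) + (sqrt(5) + 3) + (-3 - sqrt(5)) + (3 - sqrt(5)) + (0) + (0)] = 0/20 = 0
  <chi_4*chi_7, chi_8> = (1/20)[1*(2)*conj(2) + 1*(2)*conj(2) + 2*(-1/2 + sqrt(5)/2)*conj(-sqrt(5)/2 - 1/2) + 2*(-sqrt(5)/2 - 1/2)*conj(-1/2 + sqrt(5)/2) + 2*(-sqrt(5)/2 - 1/2)*conj(-1/2 + sqrt(5)/2) + 2*(-1/2 + sqrt(5)/2)*conj(-sqrt(5)/2 - 1/2) + 5*(0)*conj(0) + 5*(0)*conj(0)]
      = (1/20)[(4) + (4) + (-2) + (-2) + (-2) + (-2) + (0) + (0)] = 0/20 = 0
Hence the multiplicities are chi_6: 1. Dimension check: dim(chi_4)*dim(chi_7) = 1*2 = 2 and sum (mult * dim) = 1*2 = 2.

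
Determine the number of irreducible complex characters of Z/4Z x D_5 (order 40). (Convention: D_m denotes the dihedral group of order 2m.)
16

Justification: The number of irreducible complex representations of a finite group equals its number of conjugacy classes. For a direct product, #classes(G x H) = #classes(G) * #classes(H). Z/4Z has 4 classes (abelian), D_5 has 4 classes, so 4 * 4 = 16, so Z/4Z x D_5 (order 40) has exactly 16 irreducible complex representations.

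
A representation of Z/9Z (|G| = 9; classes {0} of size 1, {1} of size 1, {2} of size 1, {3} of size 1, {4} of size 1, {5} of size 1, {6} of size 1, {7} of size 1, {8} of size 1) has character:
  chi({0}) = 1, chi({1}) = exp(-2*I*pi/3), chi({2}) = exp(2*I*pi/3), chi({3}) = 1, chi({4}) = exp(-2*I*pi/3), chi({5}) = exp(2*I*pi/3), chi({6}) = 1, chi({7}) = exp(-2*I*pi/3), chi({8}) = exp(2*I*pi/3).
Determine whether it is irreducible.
Irreducible: <chi, chi> = 1.

Proof sketch: <chi, chi> = (1/|G|) sum_C |C| * |chi(C)|^2 = (1/9)[1*|1|^2 + 1*|exp(-2*I*pi/3)|^2 + 1*|exp(2*I*pi/3)|^2 + 1*|1|^2 + 1*|exp(-2*I*pi/3)|^2 + 1*|exp(2*I*pi/3)|^2 + 1*|1|^2 + 1*|exp(-2*I*pi/3)|^2 + 1*|exp(2*I*pi/3)|^2]
  = (1/9)[(1) + (1) + (1) + (1) + (1) + (1) + (1) + (1) + (1)] = 9/9 = 1.
(Exp terms are combined using exp(i*s)*conj(exp(i*t)) = exp(i*(s-t)), and sums of them are collapsed using the identity that for every m > 1 the m distinct m-th roots of unity sum to 0, e.g. 1 + exp(2*I*pi/3) + exp(-2*I*pi/3) = 0.)
A character is irreducible iff <chi, chi> = 1, so this representation is irreducible.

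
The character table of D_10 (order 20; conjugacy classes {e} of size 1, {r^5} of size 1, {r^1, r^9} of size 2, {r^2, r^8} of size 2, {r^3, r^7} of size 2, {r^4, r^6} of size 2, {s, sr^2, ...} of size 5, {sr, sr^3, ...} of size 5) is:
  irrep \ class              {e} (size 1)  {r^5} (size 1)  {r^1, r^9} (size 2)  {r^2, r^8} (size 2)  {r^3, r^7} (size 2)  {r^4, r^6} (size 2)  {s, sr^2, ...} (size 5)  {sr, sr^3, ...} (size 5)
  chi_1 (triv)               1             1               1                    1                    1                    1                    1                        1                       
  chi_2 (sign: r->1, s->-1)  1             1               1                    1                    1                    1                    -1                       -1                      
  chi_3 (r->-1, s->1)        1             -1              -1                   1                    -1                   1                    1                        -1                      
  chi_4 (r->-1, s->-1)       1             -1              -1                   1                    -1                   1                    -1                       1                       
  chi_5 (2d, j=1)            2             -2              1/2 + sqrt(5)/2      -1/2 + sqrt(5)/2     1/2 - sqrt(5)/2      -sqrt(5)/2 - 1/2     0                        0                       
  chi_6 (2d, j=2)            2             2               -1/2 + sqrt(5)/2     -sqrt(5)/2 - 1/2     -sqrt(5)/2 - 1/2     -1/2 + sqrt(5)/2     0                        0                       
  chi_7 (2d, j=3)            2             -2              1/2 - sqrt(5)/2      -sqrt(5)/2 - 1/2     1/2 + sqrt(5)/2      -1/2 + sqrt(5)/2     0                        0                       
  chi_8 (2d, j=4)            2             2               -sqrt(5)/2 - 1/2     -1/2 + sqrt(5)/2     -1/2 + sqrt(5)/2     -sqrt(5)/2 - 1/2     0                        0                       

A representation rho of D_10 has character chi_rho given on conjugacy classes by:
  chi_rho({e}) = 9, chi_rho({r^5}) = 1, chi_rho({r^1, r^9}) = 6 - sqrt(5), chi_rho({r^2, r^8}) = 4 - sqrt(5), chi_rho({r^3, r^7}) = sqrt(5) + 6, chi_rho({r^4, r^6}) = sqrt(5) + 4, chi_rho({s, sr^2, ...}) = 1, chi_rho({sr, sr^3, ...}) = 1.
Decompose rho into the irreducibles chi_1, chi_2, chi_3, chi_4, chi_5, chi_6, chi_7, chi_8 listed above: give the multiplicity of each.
Multiplicities: chi_1: 3, chi_2: 2, chi_3: 0, chi_4: 0, chi_5: 0, chi_6: 0, chi_7: 2, chi_8: 0.

Proof sketch: Use <chi_rho, chi> = (1/|G|) sum_C |C| * chi_rho(C) * conj(chi(C)) with |G| = 20 for each irreducible chi in the table:
  <chi_rho, chi_1> = (1/20)[1*(9)*conj(1) + 1*(1)*conj(1) + 2*(6 - sqrt(5))*conj(1) + 2*(4 - sqrt(5))*conj(1) + 2*(sqrt(5) + 6)*conj(1) + 2*(sqrt(5) + 4)*conj(1) + 5*(1)*conj(1) + 5*(1)*conj(1)]
      = (1/20)[(9) + (1) + (12 - 2*sqrt(5)) + (8 - 2*sqrt(5)) + (2*sqrt(5) + 12) + (2*sqrt(5) + 8) + (5) + (5)] = 60/20 = 3
  <chi_rho, chi_2> = (1/20)[1*(9)*conj(1) + 1*(1)*conj(1) + 2*(6 - sqrt(5))*conj(1) + 2*(4 - sqrt(5))*conj(1) + 2*(sqrt(5) + 6)*conj(1) + 2*(sqrt(5) + 4)*conj(1) + 5*(1)*conj(-1) + 5*(1)*conj(-1)]
      = (1/20)[(9) + (1) + (12 - 2*sqrt(5)) + (8 - 2*sqrt(5)) + (2*sqrt(5) + 12) + (2*sqrt(5) + 8) + (-5) + (-5)] = 40/20 = 2
  <chi_rho, chi_3> = (1/20)[1*(9)*conj(1) + 1*(1)*conj(-1) + 2*(6 - sqrt(5))*conj(-1) + 2*(4 - sqrt(5))*conj(1) + 2*(sqrt(5) + 6)*conj(-1) + 2*(sqrt(5) + 4)*conj(1) + 5*(1)*conj(1) + 5*(1)*conj(-1)]
      = (1/20)[(9) + (-1) + (-12 + 2*sqrt(5)) + (8 - 2*sqrt(5)) + (-12 - 2*sqrt(5)) + (2*sqrt(5) + 8) + (5) + (-5)] = 0/20 = 0
  <chi_rho, chi_4> = (1/20)[1*(9)*conj(1) + 1*(1)*conj(-1) + 2*(6 - sqrt(5))*conj(-1) + 2*(4 - sqrt(5))*conj(1) + 2*(sqrt(5) + 6)*conj(-1) + 2*(sqrt(5) + 4)*conj(1) + 5*(1)*conj(-1) + 5*(1)*conj(1)]
      = (1/20)[(9) + (-1) + (-12 + 2*sqrt(5)) + (8 - 2*sqrt(5)) + (-12 - 2*sqrt(5)) + (2*sqrt(5) + 8) + (-5) + (5)] = 0/20 = 0
  <chi_rho, chi_5> = (1/20)[1*(9)*conj(2) + 1*(1)*conj(-2) + 2*(6 - sqrt(5))*conj(1/2 + sqrt(5)/2) + 2*(4 - sqrt(5))*conj(-1/2 + sqrt(5)/2) + 2*(sqrt(5) + 6)*conj(1/2 - sqrt(5)/2) + 2*(sqrt(5) + 4)*conj(-sqrt(5)/2 - 1/2) + 5*(1)*conj(0) + 5*(1)*conj(0)]
      = (1/20)[(18) + (-2) + (1 + 5*sqrt(5)) + (-9 + 5*sqrt(5)) + (1 - 5*sqrt(5)) + (-5*sqrt(5) - 9) + (0) + (0)] = 0/20 = 0
  <chi_rho, chi_6> = (1/20)[1*(9)*conj(2) + 1*(1)*conj(2) + 2*(6 - sqrt(5))*conj(-1/2 + sqrt(5)/2) + 2*(4 - sqrt(5))*conj(-sqrt(5)/2 - 1/2) + 2*(sqrt(5) + 6)*conj(-sqrt(5)/2 - 1/2) + 2*(sqrt(5) + 4)*conj(-1/2 + sqrt(5)/2) + 5*(1)*conj(0) + 5*(1)*conj(0)]
      = (1/20)[(18) + (2) + (-11 + 7*sqrt(5)) + (1 - 3*sqrt(5)) + (-7*sqrt(5) - 11) + (1 + 3*sqrt(5)) + (0) + (0)] = 0/20 = 0
  <chi_rho, chi_7> = (1/20)[1*(9)*conj(2) + 1*(1)*conj(-2) + 2*(6 - sqrt(5))*conj(1/2 - sqrt(5)/2) + 2*(4 - sqrt(5))*conj(-sqrt(5)/2 - 1/2) + 2*(sqrt(5) + 6)*conj(1/2 + sqrt(5)/2) + 2*(sqrt(5) + 4)*conj(-1/2 + sqrt(5)/2) + 5*(1)*conj(0) + 5*(1)*conj(0)]
      = (1/20)[(18) + (-2) + (11 - 7*sqrt(5)) + (1 - 3*sqrt(5)) + (11 + 7*sqrt(5)) + (1 + 3*sqrt(5)) + (0) + (0)] = 40/20 = 2
  <chi_rho, chi_8> = (1/20)[1*(9)*conj(2) + 1*(1)*conj(2) + 2*(6 - sqrt(5))*conj(-sqrt(5)/2 - 1/2) + 2*(4 - sqrt(5))*conj(-1/2 + sqrt(5)/2) + 2*(sqrt(5) + 6)*conj(-1/2 + sqrt(5)/2) + 2*(sqrt(5) + 4)*conj(-sqrt(5)/2 - 1/2) + 5*(1)*conj(0) + 5*(1)*conj(0)]
      = (1/20)[(18) + (2) + (-5*sqrt(5) - 1) + (-9 + 5*sqrt(5)) + (-1 + 5*sqrt(5)) + (-5*sqrt(5) - 9) + (0) + (0)] = 0/20 = 0
Dimension check: dim(rho) = sum (mult * dim) = 3*1 + 2*1 + 0*1 + 0*1 + 0*2 + 0*2 + 2*2 + 0*2 = 9 = chi_rho(e) = 9.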